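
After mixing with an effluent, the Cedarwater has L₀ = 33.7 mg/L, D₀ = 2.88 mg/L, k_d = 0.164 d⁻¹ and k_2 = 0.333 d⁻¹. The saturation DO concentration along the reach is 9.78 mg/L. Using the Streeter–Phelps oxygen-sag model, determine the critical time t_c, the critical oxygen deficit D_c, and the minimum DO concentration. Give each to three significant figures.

t_c ≈ 3.65 d; D_c ≈ 9.13 mg/L; min DO ≈ 0.652 mg/L

With k_2/k_d = 2.030 and 1 − D₀(k_2−k_d)/(k_d L₀) = 0.9119,
t_c = ln(2.030 × 0.9119) / (0.333 − 0.164) = ln(1.852) / 0.1690 = 0.6161/0.1690 = 3.645 d.
D_c = (k_d/k_2) L₀ e^(−k_d t_c) = (0.164/0.333) × 33.7 × e^(−0.164×3.645) = 0.4925 × 33.7 × 0.5500 = 9.128 mg/L.
Minimum DO = C_s − D_c = 9.78 − 9.128 = 0.6519 mg/L.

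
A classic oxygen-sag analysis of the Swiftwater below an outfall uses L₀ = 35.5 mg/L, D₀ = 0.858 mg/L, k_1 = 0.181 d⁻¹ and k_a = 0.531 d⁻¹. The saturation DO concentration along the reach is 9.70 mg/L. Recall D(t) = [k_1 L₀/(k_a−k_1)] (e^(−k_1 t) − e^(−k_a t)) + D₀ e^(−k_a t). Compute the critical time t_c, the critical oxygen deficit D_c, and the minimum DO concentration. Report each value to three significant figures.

At the critical point dD/dt = 0, so k_1 L₀ e^(−k_1 t) = k_a D. Substituting D(t) from the Streeter–Phelps equation and solving for t gives
t_c = ln[(k_a/k_1)(1 − D₀(k_a−k_1)/(k_1 L₀))] / (k_a−k_1).
Here k_a−k_1 = 0.3500 d⁻¹ and 1 − D₀(k_a−k_1)/(k_1 L₀) = 1 − 0.858×0.3500/(0.181×35.5) = 0.9533, so
t_c = ln(2.934 × 0.9533) / 0.3500 = 1.028 / 0.3500 = 2.938 d.
D_c = (k_1/k_a) L₀ e^(−k_1 t_c) = (0.181/0.531) × 35.5 × e^(−0.181×2.938) = 0.3409 × 35.5 × 0.5875 = 7.110 mg/L.
Minimum DO = C_s − D_c = 9.70 − 7.110 = 2.590 mg/L.

t_c ≈ 2.94 d; D_c ≈ 7.11 mg/L; min DO ≈ 2.59 mg/L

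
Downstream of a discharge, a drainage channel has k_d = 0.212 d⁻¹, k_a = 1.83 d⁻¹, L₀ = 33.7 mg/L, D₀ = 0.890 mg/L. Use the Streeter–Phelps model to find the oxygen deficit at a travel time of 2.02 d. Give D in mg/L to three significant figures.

D ≈ 2.79 mg/L

k_d L₀/(k_a−k_d) = 0.212×33.7/(1.83−0.212) = 7.144/1.618 = 4.416 mg/L.
e^(−k_d t) = e^(−0.212×2.020) = 0.6517; e^(−k_a t) = e^(−1.83×2.020) = 0.02481.
D = 4.416 × (0.6517 − 0.02481) + 0.890 × 0.02481 = 2.768 + 0.02208 = 2.790 mg/L.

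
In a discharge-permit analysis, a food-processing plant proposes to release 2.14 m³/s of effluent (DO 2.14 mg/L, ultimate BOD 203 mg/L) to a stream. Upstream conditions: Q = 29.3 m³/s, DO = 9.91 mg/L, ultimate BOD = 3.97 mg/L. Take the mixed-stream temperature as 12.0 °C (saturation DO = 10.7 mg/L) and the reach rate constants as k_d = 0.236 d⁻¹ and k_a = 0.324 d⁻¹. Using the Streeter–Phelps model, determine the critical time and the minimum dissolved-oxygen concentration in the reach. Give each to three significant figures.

t_c ≈ 3.28 d; minimum DO ≈ 4.81 mg/L

Mixed DO = (29.3×9.91 + 2.14×2.14)/(29.3+2.14) = 294.9/31.44 = 9.381 mg/L.
Mixed L₀ = (29.3×3.97 + 2.14×203)/(31.44) = 550.7/31.44 = 17.52 mg/L.
Initial deficit D₀ = C_s − DO₀ = 10.7 − 9.381 = 1.319 mg/L.
t_c = (1/0.08800) ln[(0.324/0.236)(1 − 1.319×0.08800/(0.236×17.52))] = 11.36 × ln(1.334) = 3.278 d.
D_c = (0.236/0.324) × 17.52 × e^(−0.236×3.278) = 0.7284 × 17.52 × 0.4614 = 5.887 mg/L.
Minimum DO = 10.7 − 5.887 = 4.813 mg/L.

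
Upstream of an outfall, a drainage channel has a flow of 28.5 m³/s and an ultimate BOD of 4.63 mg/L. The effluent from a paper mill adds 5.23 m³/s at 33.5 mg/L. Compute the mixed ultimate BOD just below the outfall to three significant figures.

Flow-weighted mixing: C = (Q_r C_r + Q_w C_w)/(Q_r + Q_w)
= (28.5×4.63 + 5.23×33.5)/(28.5 + 5.23) = 307.2/33.73 = 9.106 mg/L.

9.11 mg/L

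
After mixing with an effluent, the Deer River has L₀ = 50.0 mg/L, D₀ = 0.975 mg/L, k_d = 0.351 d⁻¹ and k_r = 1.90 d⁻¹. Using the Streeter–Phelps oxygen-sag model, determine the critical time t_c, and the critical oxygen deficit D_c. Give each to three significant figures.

At the critical point dD/dt = 0, so k_d L₀ e^(−k_d t) = k_r D. Substituting D(t) from the Streeter–Phelps equation and solving for t gives
t_c = ln[(k_r/k_d)(1 − D₀(k_r−k_d)/(k_d L₀))] / (k_r−k_d).
Here k_r−k_d = 1.549 d⁻¹ and 1 − D₀(k_r−k_d)/(k_d L₀) = 1 − 0.975×1.549/(0.351×50.0) = 0.9139, so
t_c = ln(5.413 × 0.9139) / 1.549 = 1.599 / 1.549 = 1.032 d.
D_c = (k_d/k_r) L₀ e^(−k_d t_c) = (0.351/1.90) × 50.0 × e^(−0.351×1.032) = 0.1847 × 50.0 × 0.6961 = 6.430 mg/L.

t_c ≈ 1.03 d; D_c ≈ 6.43 mg/L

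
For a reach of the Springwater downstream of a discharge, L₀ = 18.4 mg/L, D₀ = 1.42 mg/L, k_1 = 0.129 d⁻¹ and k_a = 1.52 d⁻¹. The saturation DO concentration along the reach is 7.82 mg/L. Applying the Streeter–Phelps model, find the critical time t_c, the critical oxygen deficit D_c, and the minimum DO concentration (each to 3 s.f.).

At the critical point dD/dt = 0, so k_1 L₀ e^(−k_1 t) = k_a D. Substituting D(t) from the Streeter–Phelps equation and solving for t gives
t_c = ln[(k_a/k_1)(1 − D₀(k_a−k_1)/(k_1 L₀))] / (k_a−k_1).
Here k_a−k_1 = 1.391 d⁻¹ and 1 − D₀(k_a−k_1)/(k_1 L₀) = 1 − 1.42×1.391/(0.129×18.4) = 0.1678, so
t_c = ln(11.78 × 0.1678) / 1.391 = 0.6819 / 1.391 = 0.4902 d.
L(t_c) = L₀ e^(−k_1 t_c) = 18.4 × 0.9387 = 17.27 mg/L, and at the critical point k_a D_c = k_1 L, so D_c = (0.129/1.52) × 17.27 = 1.466 mg/L.
Minimum DO = C_s − D_c = 7.82 − 1.466 = 6.354 mg/L.

t_c ≈ 0.490 d; D_c ≈ 1.47 mg/L; min DO ≈ 6.35 mg/L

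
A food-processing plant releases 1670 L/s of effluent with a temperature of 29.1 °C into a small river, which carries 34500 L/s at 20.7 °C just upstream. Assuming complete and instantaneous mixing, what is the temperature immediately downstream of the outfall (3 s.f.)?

Flow-weighted mixing: C = (Q_r C_r + Q_w C_w)/(Q_r + Q_w)
= (34500×20.7 + 1670×29.1)/(34500 + 1670) = 762700/36170 = 21.09 °C.

21.1 °C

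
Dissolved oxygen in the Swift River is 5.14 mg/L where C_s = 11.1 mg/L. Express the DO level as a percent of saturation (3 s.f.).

46.3 % saturation

% saturation = C/C_s × 100 = 5.14/11.1 × 100 = 46.3 %.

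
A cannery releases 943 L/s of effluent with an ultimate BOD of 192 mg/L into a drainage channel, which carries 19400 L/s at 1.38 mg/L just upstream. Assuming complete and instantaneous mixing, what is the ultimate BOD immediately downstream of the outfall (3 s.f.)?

Flow-weighted mixing: C = (Q_r C_r + Q_w C_w)/(Q_r + Q_w)
= (19400×1.38 + 943×192)/(19400 + 943) = 207800/20340 = 10.22 mg/L.

10.2 mg/L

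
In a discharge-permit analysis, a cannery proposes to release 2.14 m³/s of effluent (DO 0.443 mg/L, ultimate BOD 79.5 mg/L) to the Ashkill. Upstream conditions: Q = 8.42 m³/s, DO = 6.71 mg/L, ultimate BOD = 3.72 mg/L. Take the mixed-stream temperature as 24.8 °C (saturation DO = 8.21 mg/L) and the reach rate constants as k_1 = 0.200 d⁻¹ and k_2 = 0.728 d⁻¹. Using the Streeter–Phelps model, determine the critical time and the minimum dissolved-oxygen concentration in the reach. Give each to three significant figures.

t_c ≈ 1.53 d; minimum DO ≈ 4.35 mg/L

Mixed DO = (8.42×6.71 + 2.14×0.443)/(8.42+2.14) = 57.45/10.56 = 5.440 mg/L.
Mixed L₀ = (8.42×3.72 + 2.14×79.5)/(10.56) = 201.5/10.56 = 19.08 mg/L.
Initial deficit D₀ = C_s − DO₀ = 8.21 − 5.440 = 2.770 mg/L.
t_c = (1/0.5280) ln[(0.728/0.200)(1 − 2.770×0.5280/(0.200×19.08))] = 1.894 × ln(2.245) = 1.531 d.
D_c = (0.200/0.728) × 19.08 × e^(−0.200×1.531) = 0.2747 × 19.08 × 0.7362 = 3.858 mg/L.
Minimum DO = 8.21 − 3.858 = 4.352 mg/L.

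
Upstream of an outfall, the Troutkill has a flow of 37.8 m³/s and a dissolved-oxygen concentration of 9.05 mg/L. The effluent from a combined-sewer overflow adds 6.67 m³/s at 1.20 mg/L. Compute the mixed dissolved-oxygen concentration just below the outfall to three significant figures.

7.87 mg/L

Flow-weighted mixing: C = (Q_r C_r + Q_w C_w)/(Q_r + Q_w)
= (37.8×9.05 + 6.67×1.20)/(37.8 + 6.67) = 350.1/44.47 = 7.873 mg/L.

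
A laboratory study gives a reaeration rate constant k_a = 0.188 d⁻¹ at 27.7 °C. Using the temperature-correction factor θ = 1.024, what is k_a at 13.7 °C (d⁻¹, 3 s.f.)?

k_a ≈ 0.135 d⁻¹

k_a(T₂) = k_a(T₁) · θ^(T₂−T₁) = 0.188 × 1.024^(13.7−27.7)
= 0.188 × 1.024^-14.0 = 0.188 × 0.7175 = 0.1349 d⁻¹.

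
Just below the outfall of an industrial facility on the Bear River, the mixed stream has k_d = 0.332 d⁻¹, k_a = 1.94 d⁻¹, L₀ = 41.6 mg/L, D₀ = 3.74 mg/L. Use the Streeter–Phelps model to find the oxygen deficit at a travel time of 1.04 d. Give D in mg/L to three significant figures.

k_d L₀/(k_a−k_d) = 0.332×41.6/(1.94−0.332) = 13.81/1.608 = 8.589 mg/L.
e^(−k_d t) = e^(−0.332×1.040) = 0.7080; e^(−k_a t) = e^(−1.94×1.040) = 0.1330.
D = 8.589 × (0.7080 − 0.1330) + 3.74 × 0.1330 = 4.939 + 0.4973 = 5.436 mg/L.

D ≈ 5.44 mg/L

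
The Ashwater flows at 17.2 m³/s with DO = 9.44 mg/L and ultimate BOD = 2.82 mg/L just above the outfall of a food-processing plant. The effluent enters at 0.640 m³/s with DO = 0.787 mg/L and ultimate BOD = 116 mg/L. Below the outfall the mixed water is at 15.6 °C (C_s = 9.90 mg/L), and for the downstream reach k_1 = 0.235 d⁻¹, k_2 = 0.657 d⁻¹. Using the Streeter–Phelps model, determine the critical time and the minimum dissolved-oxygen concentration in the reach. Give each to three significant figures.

Mixed DO = (17.2×9.44 + 0.640×0.787)/(17.2+0.640) = 162.9/17.84 = 9.130 mg/L.
Mixed L₀ = (17.2×2.82 + 0.640×116)/(17.84) = 122.7/17.84 = 6.880 mg/L.
Initial deficit D₀ = C_s − DO₀ = 9.90 − 9.130 = 0.7704 mg/L.
t_c = (1/0.4220) ln[(0.657/0.235)(1 − 0.7704×0.4220/(0.235×6.880))] = 2.370 × ln(2.234) = 1.904 d.
D_c = (0.235/0.657) × 6.880 × e^(−0.235×1.904) = 0.3577 × 6.880 × 0.6392 = 1.573 mg/L.
Minimum DO = 9.90 − 1.573 = 8.327 mg/L.

t_c ≈ 1.90 d; minimum DO ≈ 8.33 mg/L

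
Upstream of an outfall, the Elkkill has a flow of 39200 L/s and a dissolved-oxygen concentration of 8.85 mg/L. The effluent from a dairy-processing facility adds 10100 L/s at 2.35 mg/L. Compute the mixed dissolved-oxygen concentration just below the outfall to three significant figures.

Flow-weighted mixing: C = (Q_r C_r + Q_w C_w)/(Q_r + Q_w)
= (39200×8.85 + 10100×2.35)/(39200 + 10100) = 370700/49300 = 7.518 mg/L.

7.52 mg/L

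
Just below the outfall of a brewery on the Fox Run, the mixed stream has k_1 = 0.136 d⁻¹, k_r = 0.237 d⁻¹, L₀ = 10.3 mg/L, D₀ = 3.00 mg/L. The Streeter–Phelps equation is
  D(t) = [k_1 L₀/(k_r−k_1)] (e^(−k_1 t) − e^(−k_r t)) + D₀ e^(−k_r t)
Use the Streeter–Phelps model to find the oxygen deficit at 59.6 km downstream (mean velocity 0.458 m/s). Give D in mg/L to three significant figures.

Travel time t = x/v = 59.6 km / (0.458 m/s) = 59600 m / 0.458 m/s = 130100 s = 1.506 d.
k_1 L₀/(k_r−k_1) = 0.136×10.3/(0.237−0.136) = 1.401/0.1010 = 13.87 mg/L.
e^(−k_1 t) = e^(−0.136×1.506) = 0.8148; e^(−k_r t) = e^(−0.237×1.506) = 0.6998.
D = 13.87 × (0.8148 − 0.6998) + 3.00 × 0.6998 = 1.595 + 2.099 = 3.694 mg/L.

D ≈ 3.69 mg/L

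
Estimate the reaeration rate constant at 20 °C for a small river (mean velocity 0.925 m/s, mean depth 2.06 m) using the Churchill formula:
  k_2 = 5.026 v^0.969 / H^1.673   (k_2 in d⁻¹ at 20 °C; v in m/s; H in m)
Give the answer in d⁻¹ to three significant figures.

k_2 ≈ 1.39 d⁻¹

k_2 = 5.026 × 0.925^0.969 / 2.06^1.673 = 5.026 × 0.9272 / 3.350 = 1.391 d⁻¹.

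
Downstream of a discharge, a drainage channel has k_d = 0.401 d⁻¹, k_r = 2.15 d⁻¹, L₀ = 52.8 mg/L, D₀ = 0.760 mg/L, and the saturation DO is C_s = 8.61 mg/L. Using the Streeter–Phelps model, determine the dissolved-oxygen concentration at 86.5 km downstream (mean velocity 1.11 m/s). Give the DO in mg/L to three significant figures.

Travel time t = x/v = 86.5 km / (1.11 m/s) = 86500 m / 1.11 m/s = 77930 s = 0.9019 d.
k_d L₀/(k_r−k_d) = 0.401×52.8/(2.15−0.401) = 21.17/1.749 = 12.11 mg/L.
e^(−k_d t) = e^(−0.401×0.9019) = 0.6965; e^(−k_r t) = e^(−2.15×0.9019) = 0.1438.
D = 12.11 × (0.6965 − 0.1438) + 0.760 × 0.1438 = 6.691 + 0.1093 = 6.800 mg/L.
DO = C_s − D = 8.61 − 6.800 = 1.810 mg/L.

DO ≈ 1.81 mg/L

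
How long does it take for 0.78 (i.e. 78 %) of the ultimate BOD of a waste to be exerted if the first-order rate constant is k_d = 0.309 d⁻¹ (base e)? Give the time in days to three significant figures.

t ≈ 4.90 d

y/L₀ = 1 − e^(−k_d t) = 0.78 ⇒ e^(−k_d t) = 0.220
t = −ln(0.220) / 0.309 = 1.514 / 0.309 = 4.900 d.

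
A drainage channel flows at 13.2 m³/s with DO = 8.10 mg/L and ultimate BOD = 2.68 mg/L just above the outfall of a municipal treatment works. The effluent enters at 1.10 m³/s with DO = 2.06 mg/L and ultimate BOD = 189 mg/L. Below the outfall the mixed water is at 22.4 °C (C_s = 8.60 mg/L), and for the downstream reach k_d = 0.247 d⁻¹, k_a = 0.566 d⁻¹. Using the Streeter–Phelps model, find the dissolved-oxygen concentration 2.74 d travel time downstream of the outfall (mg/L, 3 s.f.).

Mixed DO = (13.2×8.10 + 1.10×2.06)/(13.2+1.10) = 109.2/14.30 = 7.635 mg/L.
Mixed L₀ = (13.2×2.68 + 1.10×189)/(14.30) = 243.3/14.30 = 17.01 mg/L.
Initial deficit D₀ = C_s − DO₀ = 8.60 − 7.635 = 0.9646 mg/L.
D(2.74) = [0.247×17.01/(0.566−0.247)](e^(−0.247×2.74) − e^(−0.566×2.74)) + 0.9646 e^(−0.566×2.74)
= 13.17 × (0.5083 − 0.2121) + 0.9646 × 0.2121 = 4.106 mg/L.
DO = 8.60 − 4.106 = 4.494 mg/L.

DO ≈ 4.49 mg/L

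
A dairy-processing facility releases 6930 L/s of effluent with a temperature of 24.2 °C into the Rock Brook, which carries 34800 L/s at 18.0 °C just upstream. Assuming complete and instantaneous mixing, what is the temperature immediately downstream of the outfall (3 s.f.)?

Flow-weighted mixing: C = (Q_r C_r + Q_w C_w)/(Q_r + Q_w)
= (34800×18.0 + 6930×24.2)/(34800 + 6930) = 794100/41730 = 19.03 °C.

19.0 °C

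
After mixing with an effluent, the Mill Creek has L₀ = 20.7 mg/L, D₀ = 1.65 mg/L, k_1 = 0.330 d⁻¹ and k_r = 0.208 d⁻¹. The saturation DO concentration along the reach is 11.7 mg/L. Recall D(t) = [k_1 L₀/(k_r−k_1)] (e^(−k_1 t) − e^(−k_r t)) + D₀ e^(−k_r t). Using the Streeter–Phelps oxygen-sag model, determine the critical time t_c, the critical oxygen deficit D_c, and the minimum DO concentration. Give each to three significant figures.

t_c ≈ 3.55 d; D_c ≈ 10.2 mg/L; min DO ≈ 1.51 mg/L

With k_r/k_1 = 0.6303 and 1 − D₀(k_r−k_1)/(k_1 L₀) = 1.029,
t_c = ln(0.6303 × 1.029) / (0.208 − 0.330) = ln(0.6489) / -0.1220 = -0.4325/-0.1220 = 3.545 d.
L(t_c) = L₀ e^(−k_1 t_c) = 20.7 × 0.3104 = 6.425 mg/L, and at the critical point k_r D_c = k_1 L, so D_c = (0.330/0.208) × 6.425 = 10.19 mg/L.
Minimum DO = C_s − D_c = 11.7 − 10.19 = 1.506 mg/L.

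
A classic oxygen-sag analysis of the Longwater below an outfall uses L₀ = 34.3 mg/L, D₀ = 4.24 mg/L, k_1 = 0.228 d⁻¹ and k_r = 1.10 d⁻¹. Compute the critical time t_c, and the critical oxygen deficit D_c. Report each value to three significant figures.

t_c ≈ 1.07 d; D_c ≈ 5.57 mg/L

With k_r/k_1 = 4.825 and 1 − D₀(k_r−k_1)/(k_1 L₀) = 0.5272,
t_c = ln(4.825 × 0.5272) / (1.10 − 0.228) = ln(2.544) / 0.8720 = 0.9336/0.8720 = 1.071 d.
D_c = (k_1/k_r) L₀ e^(−k_1 t_c) = (0.228/1.10) × 34.3 × e^(−0.228×1.071) = 0.2073 × 34.3 × 0.7834 = 5.570 mg/L.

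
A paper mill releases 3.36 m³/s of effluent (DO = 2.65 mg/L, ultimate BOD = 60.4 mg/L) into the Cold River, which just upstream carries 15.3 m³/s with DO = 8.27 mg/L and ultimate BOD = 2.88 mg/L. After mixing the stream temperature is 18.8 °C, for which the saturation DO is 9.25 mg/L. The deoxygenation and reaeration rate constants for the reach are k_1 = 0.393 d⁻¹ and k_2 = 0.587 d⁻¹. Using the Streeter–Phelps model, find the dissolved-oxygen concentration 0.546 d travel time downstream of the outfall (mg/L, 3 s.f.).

Mixed DO = (15.3×8.27 + 3.36×2.65)/(15.3+3.36) = 135.4/18.66 = 7.258 mg/L.
Mixed L₀ = (15.3×2.88 + 3.36×60.4)/(18.66) = 247.0/18.66 = 13.24 mg/L.
Initial deficit D₀ = C_s − DO₀ = 9.25 − 7.258 = 1.992 mg/L.
D(0.546) = [0.393×13.24/(0.587−0.393)](e^(−0.393×0.546) − e^(−0.587×0.546)) + 1.992 e^(−0.587×0.546)
= 26.82 × (0.8069 − 0.7258) + 1.992 × 0.7258 = 3.620 mg/L.
DO = 9.25 − 3.620 = 5.630 mg/L.

DO ≈ 5.63 mg/L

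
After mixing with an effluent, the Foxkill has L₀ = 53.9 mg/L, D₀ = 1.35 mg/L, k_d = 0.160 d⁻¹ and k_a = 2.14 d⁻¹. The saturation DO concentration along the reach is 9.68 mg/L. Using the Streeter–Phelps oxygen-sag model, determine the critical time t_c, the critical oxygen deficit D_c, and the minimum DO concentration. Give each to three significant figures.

t_c ≈ 1.12 d; D_c ≈ 3.37 mg/L; min DO ≈ 6.31 mg/L

With k_a/k_d = 13.38 and 1 − D₀(k_a−k_d)/(k_d L₀) = 0.6901,
t_c = ln(13.38 × 0.6901) / (2.14 − 0.160) = ln(9.229) / 1.980 = 2.222/1.980 = 1.122 d.
L(t_c) = L₀ e^(−k_d t_c) = 53.9 × 0.8356 = 45.04 mg/L, and at the critical point k_a D_c = k_d L, so D_c = (0.160/2.14) × 45.04 = 3.367 mg/L.
Minimum DO = C_s − D_c = 9.68 − 3.367 = 6.313 mg/L.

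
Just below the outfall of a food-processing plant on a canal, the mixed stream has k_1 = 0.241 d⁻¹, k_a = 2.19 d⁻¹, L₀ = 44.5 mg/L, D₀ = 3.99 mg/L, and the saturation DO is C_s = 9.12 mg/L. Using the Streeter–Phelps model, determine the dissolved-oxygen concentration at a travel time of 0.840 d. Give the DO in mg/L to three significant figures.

k_1 L₀/(k_a−k_1) = 0.241×44.5/(2.19−0.241) = 10.72/1.949 = 5.503 mg/L.
e^(−k_1 t) = e^(−0.241×0.8400) = 0.8167; e^(−k_a t) = e^(−2.19×0.8400) = 0.1589.
D = 5.503 × (0.8167 − 0.1589) + 3.99 × 0.1589 = 3.620 + 0.6339 = 4.254 mg/L.
DO = C_s − D = 9.12 − 4.254 = 4.866 mg/L.

DO ≈ 4.87 mg/L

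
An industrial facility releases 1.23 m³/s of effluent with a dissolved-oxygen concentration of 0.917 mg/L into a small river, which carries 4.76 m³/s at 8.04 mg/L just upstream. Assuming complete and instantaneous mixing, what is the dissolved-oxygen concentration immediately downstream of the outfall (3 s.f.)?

Flow-weighted mixing: C = (Q_r C_r + Q_w C_w)/(Q_r + Q_w)
= (4.76×8.04 + 1.23×0.917)/(4.76 + 1.23) = 39.40/5.990 = 6.577 mg/L.

6.58 mg/L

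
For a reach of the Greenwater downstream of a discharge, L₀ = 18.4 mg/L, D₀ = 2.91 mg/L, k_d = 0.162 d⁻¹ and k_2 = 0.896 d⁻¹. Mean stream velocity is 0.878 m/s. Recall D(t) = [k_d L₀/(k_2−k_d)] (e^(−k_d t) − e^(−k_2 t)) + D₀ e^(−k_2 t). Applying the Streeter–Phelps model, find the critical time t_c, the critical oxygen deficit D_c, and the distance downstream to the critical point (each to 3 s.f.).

t_c ≈ 0.612 d; D_c ≈ 3.01 mg/L; x_c ≈ 46.5 km

With k_2/k_d = 5.531 and 1 − D₀(k_2−k_d)/(k_d L₀) = 0.2834,
t_c = ln(5.531 × 0.2834) / (0.896 − 0.162) = ln(1.568) / 0.7340 = 0.4496/0.7340 = 0.6125 d.
L(t_c) = L₀ e^(−k_d t_c) = 18.4 × 0.9055 = 16.66 mg/L, and at the critical point k_2 D_c = k_d L, so D_c = (0.162/0.896) × 16.66 = 3.013 mg/L.
x_c = v t_c = 0.878 m/s × 0.6125 d × 86400 s/d = 46460 m ≈ 46.5 km.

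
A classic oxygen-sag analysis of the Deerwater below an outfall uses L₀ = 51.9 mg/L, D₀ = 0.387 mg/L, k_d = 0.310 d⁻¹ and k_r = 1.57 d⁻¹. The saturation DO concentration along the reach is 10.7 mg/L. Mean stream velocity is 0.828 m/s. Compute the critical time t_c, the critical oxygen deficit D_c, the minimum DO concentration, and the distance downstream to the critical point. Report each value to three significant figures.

t_c ≈ 1.26 d; D_c ≈ 6.93 mg/L; min DO ≈ 3.77 mg/L; x_c ≈ 90.4 km

t_c = [1/(k_r−k_d)] ln[(k_r/k_d)(1 − D₀(k_r−k_d)/(k_d L₀))]
= [1/(1.57−0.310)] ln[(1.57/0.310)(1 − 0.387×1.260/(0.310×51.9))]
= (1/1.260) ln[5.065 × 0.9697] = 0.7937 × ln(4.911) = 0.7937 × 1.591 = 1.263 d.
L(t_c) = L₀ e^(−k_d t_c) = 51.9 × 0.6760 = 35.08 mg/L, and at the critical point k_r D_c = k_d L, so D_c = (0.310/1.57) × 35.08 = 6.928 mg/L.
Minimum DO = C_s − D_c = 10.7 − 6.928 = 3.772 mg/L.
x_c = v t_c = 0.828 m/s × 1.263 d × 86400 s/d = 90360 m ≈ 90.4 km.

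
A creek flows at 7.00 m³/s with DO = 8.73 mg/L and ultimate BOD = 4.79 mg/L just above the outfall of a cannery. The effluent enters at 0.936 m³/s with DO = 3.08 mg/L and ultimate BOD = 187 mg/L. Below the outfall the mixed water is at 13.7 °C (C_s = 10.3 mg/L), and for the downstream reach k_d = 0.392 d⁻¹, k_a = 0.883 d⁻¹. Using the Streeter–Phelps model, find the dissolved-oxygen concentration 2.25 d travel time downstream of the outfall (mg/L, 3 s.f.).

DO ≈ 4.19 mg/L

Mixed DO = (7.00×8.73 + 0.936×3.08)/(7.00+0.936) = 63.99/7.936 = 8.064 mg/L.
Mixed L₀ = (7.00×4.79 + 0.936×187)/(7.936) = 208.6/7.936 = 26.28 mg/L.
Initial deficit D₀ = C_s − DO₀ = 10.3 − 8.064 = 2.236 mg/L.
D(2.25) = [0.392×26.28/(0.883−0.392)](e^(−0.392×2.25) − e^(−0.883×2.25)) + 2.236 e^(−0.883×2.25)
= 20.98 × (0.4140 − 0.1371) + 2.236 × 0.1371 = 6.115 mg/L.
DO = 10.3 − 6.115 = 4.185 mg/L.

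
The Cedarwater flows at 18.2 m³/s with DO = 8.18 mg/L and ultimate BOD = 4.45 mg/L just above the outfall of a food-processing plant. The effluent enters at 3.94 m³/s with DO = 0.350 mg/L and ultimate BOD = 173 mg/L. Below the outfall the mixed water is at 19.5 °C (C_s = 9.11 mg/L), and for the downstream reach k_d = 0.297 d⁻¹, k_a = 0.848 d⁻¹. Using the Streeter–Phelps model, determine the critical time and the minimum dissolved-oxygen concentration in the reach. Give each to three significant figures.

Mixed DO = (18.2×8.18 + 3.94×0.350)/(18.2+3.94) = 150.3/22.14 = 6.787 mg/L.
Mixed L₀ = (18.2×4.45 + 3.94×173)/(22.14) = 762.6/22.14 = 34.44 mg/L.
Initial deficit D₀ = C_s − DO₀ = 9.11 − 6.787 = 2.323 mg/L.
t_c = (1/0.5510) ln[(0.848/0.297)(1 − 2.323×0.5510/(0.297×34.44))] = 1.815 × ln(2.498) = 1.661 d.
D_c = (0.297/0.848) × 34.44 × e^(−0.297×1.661) = 0.3502 × 34.44 × 0.6105 = 7.365 mg/L.
Minimum DO = 9.11 − 7.365 = 1.745 mg/L.

t_c ≈ 1.66 d; minimum DO ≈ 1.74 mg/L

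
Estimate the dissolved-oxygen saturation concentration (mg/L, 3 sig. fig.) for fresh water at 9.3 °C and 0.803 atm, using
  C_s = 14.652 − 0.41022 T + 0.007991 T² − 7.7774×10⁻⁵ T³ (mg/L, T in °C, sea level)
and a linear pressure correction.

C_s ≈ 9.21 mg/L

At sea level: C_s = 14.652 − 0.41022×9.3 + 0.007991×9.3² − 7.7774×10⁻⁵×9.3³ = 11.47 mg/L.
Pressure correction: C_s' = 11.47 × 0.803 = 9.207 mg/L.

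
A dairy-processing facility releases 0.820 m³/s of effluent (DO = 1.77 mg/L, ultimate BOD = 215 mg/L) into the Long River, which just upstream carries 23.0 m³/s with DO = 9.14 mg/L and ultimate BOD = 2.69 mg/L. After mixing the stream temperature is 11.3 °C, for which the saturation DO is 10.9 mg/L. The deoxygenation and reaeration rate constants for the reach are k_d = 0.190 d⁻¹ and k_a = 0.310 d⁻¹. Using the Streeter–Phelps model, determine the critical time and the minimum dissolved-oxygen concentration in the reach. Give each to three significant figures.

t_c ≈ 2.95 d; minimum DO ≈ 7.40 mg/L

Mixed DO = (23.0×9.14 + 0.820×1.77)/(23.0+0.820) = 211.7/23.82 = 8.886 mg/L.
Mixed L₀ = (23.0×2.69 + 0.820×215)/(23.82) = 238.2/23.82 = 9.999 mg/L.
Initial deficit D₀ = C_s − DO₀ = 10.9 − 8.886 = 2.014 mg/L.
t_c = (1/0.1200) ln[(0.310/0.190)(1 − 2.014×0.1200/(0.190×9.999))] = 8.333 × ln(1.424) = 2.946 d.
D_c = (0.190/0.310) × 9.999 × e^(−0.190×2.946) = 0.6129 × 9.999 × 0.5714 = 3.502 mg/L.
Minimum DO = 10.9 − 3.502 = 7.398 mg/L.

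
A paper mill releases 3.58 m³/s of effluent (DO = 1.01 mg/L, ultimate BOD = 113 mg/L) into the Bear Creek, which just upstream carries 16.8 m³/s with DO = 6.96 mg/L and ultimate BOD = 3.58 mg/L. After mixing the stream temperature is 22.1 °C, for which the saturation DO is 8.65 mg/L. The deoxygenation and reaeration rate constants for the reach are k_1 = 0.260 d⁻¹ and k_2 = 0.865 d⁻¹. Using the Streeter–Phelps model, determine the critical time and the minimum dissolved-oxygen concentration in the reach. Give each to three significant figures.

t_c ≈ 1.45 d; minimum DO ≈ 3.94 mg/L

Mixed DO = (16.8×6.96 + 3.58×1.01)/(16.8+3.58) = 120.5/20.38 = 5.915 mg/L.
Mixed L₀ = (16.8×3.58 + 3.58×113)/(20.38) = 464.7/20.38 = 22.80 mg/L.
Initial deficit D₀ = C_s − DO₀ = 8.65 − 5.915 = 2.735 mg/L.
t_c = (1/0.6050) ln[(0.865/0.260)(1 − 2.735×0.6050/(0.260×22.80))] = 1.653 × ln(2.398) = 1.446 d.
D_c = (0.260/0.865) × 22.80 × e^(−0.260×1.446) = 0.3006 × 22.80 × 0.6867 = 4.706 mg/L.
Minimum DO = 8.65 − 4.706 = 3.944 mg/L.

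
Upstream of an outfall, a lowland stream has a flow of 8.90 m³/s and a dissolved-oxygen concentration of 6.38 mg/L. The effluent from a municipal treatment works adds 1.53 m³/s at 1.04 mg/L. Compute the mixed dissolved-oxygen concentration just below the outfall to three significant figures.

Flow-weighted mixing: C = (Q_r C_r + Q_w C_w)/(Q_r + Q_w)
= (8.90×6.38 + 1.53×1.04)/(8.90 + 1.53) = 58.37/10.43 = 5.597 mg/L.

5.60 mg/L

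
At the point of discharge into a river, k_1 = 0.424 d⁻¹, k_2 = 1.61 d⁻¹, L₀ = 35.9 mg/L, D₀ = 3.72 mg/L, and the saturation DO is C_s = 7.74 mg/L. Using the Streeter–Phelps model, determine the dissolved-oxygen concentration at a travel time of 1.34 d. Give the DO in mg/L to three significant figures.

k_1 L₀/(k_2−k_1) = 0.424×35.9/(1.61−0.424) = 15.22/1.186 = 12.83 mg/L.
e^(−k_1 t) = e^(−0.424×1.340) = 0.5666; e^(−k_2 t) = e^(−1.61×1.340) = 0.1156.
D = 12.83 × (0.5666 − 0.1156) + 3.72 × 0.1156 = 5.788 + 0.4301 = 6.218 mg/L.
DO = C_s − D = 7.74 − 6.218 = 1.522 mg/L.

DO ≈ 1.52 mg/L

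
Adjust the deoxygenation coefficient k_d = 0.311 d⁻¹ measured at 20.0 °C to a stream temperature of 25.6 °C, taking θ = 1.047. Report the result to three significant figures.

k_d(T₂) = k_d(T₁) · θ^(T₂−T₁) = 0.311 × 1.047^(25.6−20.0)
= 0.311 × 1.047^5.60 = 0.311 × 1.293 = 0.4022 d⁻¹.

k_d ≈ 0.402 d⁻¹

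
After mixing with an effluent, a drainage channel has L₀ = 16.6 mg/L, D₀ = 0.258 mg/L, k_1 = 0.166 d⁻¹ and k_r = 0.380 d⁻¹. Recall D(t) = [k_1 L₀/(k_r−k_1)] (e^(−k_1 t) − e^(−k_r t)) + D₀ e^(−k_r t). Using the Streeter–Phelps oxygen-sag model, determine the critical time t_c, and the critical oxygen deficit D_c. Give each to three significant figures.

t_c ≈ 3.78 d; D_c ≈ 3.87 mg/L

With k_r/k_1 = 2.289 and 1 − D₀(k_r−k_1)/(k_1 L₀) = 0.9800,
t_c = ln(2.289 × 0.9800) / (0.380 − 0.166) = ln(2.243) / 0.2140 = 0.8079/0.2140 = 3.775 d.
L(t_c) = L₀ e^(−k_1 t_c) = 16.6 × 0.5343 = 8.870 mg/L, and at the critical point k_r D_c = k_1 L, so D_c = (0.166/0.380) × 8.870 = 3.875 mg/L.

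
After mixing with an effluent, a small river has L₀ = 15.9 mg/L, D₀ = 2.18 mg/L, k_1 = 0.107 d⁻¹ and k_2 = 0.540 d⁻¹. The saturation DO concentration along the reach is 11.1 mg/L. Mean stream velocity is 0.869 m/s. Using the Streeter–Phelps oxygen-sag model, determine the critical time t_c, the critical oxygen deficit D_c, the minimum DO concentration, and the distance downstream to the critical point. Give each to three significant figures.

t_c ≈ 1.87 d; D_c ≈ 2.58 mg/L; min DO ≈ 8.52 mg/L; x_c ≈ 140 km

At the critical point dD/dt = 0, so k_1 L₀ e^(−k_1 t) = k_2 D. Substituting D(t) from the Streeter–Phelps equation and solving for t gives
t_c = ln[(k_2/k_1)(1 − D₀(k_2−k_1)/(k_1 L₀))] / (k_2−k_1).
Here k_2−k_1 = 0.4330 d⁻¹ and 1 − D₀(k_2−k_1)/(k_1 L₀) = 1 − 2.18×0.4330/(0.107×15.9) = 0.4452, so
t_c = ln(5.047 × 0.4452) / 0.4330 = 0.8094 / 0.4330 = 1.869 d.
D_c = (k_1/k_2) L₀ e^(−k_1 t_c) = (0.107/0.540) × 15.9 × e^(−0.107×1.869) = 0.1981 × 15.9 × 0.8187 = 2.579 mg/L.
Minimum DO = C_s − D_c = 11.1 − 2.579 = 8.521 mg/L.
x_c = v t_c = 0.869 m/s × 1.869 d × 86400 s/d = 140400 m ≈ 140 km.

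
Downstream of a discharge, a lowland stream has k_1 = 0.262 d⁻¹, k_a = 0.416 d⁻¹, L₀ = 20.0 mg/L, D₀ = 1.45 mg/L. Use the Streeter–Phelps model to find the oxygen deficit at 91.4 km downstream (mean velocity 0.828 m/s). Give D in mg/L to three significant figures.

Travel time t = x/v = 91.4 km / (0.828 m/s) = 91400 m / 0.828 m/s = 110400 s = 1.278 d.
k_1 L₀/(k_a−k_1) = 0.262×20.0/(0.416−0.262) = 5.240/0.1540 = 34.03 mg/L.
e^(−k_1 t) = e^(−0.262×1.278) = 0.7155; e^(−k_a t) = e^(−0.416×1.278) = 0.5877.
D = 34.03 × (0.7155 − 0.5877) + 1.45 × 0.5877 = 4.348 + 0.8522 = 5.201 mg/L.

D ≈ 5.20 mg/L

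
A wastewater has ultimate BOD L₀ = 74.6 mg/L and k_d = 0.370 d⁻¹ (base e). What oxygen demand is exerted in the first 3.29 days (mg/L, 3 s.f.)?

y ≈ 52.5 mg/L

y_t = L₀(1 − e^(−k_d t)) = 74.6 × (1 − e^(−0.370×3.29))
= 74.6 × (1 − 0.2960) = 74.6 × 0.7040 = 52.52 mg/L.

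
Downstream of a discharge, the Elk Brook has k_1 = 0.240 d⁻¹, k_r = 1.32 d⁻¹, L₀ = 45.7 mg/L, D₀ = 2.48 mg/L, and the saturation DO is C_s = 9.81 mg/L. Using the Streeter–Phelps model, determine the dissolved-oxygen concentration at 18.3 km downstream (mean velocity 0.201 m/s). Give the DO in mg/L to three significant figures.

Travel time t = x/v = 18.3 km / (0.201 m/s) = 18300 m / 0.201 m/s = 91040 s = 1.054 d.
k_1 L₀/(k_r−k_1) = 0.240×45.7/(1.32−0.240) = 10.97/1.080 = 10.16 mg/L.
e^(−k_1 t) = e^(−0.240×1.054) = 0.7765; e^(−k_r t) = e^(−1.32×1.054) = 0.2488.
D = 10.16 × (0.7765 − 0.2488) + 2.48 × 0.2488 = 5.359 + 0.6171 = 5.976 mg/L.
DO = C_s − D = 9.81 − 5.976 = 3.834 mg/L.

DO ≈ 3.83 mg/L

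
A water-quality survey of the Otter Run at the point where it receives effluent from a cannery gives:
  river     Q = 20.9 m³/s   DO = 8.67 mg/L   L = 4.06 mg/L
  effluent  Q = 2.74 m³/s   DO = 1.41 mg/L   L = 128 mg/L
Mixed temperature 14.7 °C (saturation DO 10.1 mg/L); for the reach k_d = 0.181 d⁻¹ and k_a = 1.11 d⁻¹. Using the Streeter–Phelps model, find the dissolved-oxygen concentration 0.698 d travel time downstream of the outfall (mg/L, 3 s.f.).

DO ≈ 7.54 mg/L

Mixed DO = (20.9×8.67 + 2.74×1.41)/(20.9+2.74) = 185.1/23.64 = 7.829 mg/L.
Mixed L₀ = (20.9×4.06 + 2.74×128)/(23.64) = 435.6/23.64 = 18.43 mg/L.
Initial deficit D₀ = C_s − DO₀ = 10.1 − 7.829 = 2.271 mg/L.
D(0.698) = [0.181×18.43/(1.11−0.181)](e^(−0.181×0.698) − e^(−1.11×0.698)) + 2.271 e^(−1.11×0.698)
= 3.590 × (0.8813 − 0.4608) + 2.271 × 0.4608 = 2.556 mg/L.
DO = 10.1 − 2.556 = 7.544 mg/L.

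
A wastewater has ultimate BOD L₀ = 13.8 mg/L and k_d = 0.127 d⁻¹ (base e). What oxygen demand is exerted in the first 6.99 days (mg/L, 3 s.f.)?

y_t = L₀(1 − e^(−k_d t)) = 13.8 × (1 − e^(−0.127×6.99))
= 13.8 × (1 − 0.4116) = 13.8 × 0.5884 = 8.120 mg/L.

y ≈ 8.12 mg/L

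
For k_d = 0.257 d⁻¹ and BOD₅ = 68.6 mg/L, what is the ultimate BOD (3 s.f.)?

BOD₅ = L₀(1 − e^(−5k_d)) ⇒ L₀ = BOD₅ / (1 − e^(−5×0.257))
= 68.6 / (1 − 0.2767) = 68.6 / 0.7233 = 94.84 mg/L.

L₀ ≈ 94.8 mg/L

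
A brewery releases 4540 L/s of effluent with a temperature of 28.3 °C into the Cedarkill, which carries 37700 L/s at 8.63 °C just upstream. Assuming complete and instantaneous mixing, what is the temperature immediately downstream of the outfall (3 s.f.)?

10.7 °C

Flow-weighted mixing: C = (Q_r C_r + Q_w C_w)/(Q_r + Q_w)
= (37700×8.63 + 4540×28.3)/(37700 + 4540) = 453800/42240 = 10.74 °C.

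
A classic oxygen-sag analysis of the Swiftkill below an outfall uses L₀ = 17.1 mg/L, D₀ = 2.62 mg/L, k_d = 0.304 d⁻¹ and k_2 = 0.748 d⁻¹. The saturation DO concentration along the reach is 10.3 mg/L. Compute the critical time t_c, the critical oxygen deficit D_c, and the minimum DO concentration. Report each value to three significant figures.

t_c ≈ 1.46 d; D_c ≈ 4.46 mg/L; min DO ≈ 5.84 mg/L

At the critical point dD/dt = 0, so k_d L₀ e^(−k_d t) = k_2 D. Substituting D(t) from the Streeter–Phelps equation and solving for t gives
t_c = ln[(k_2/k_d)(1 − D₀(k_2−k_d)/(k_d L₀))] / (k_2−k_d).
Here k_2−k_d = 0.4440 d⁻¹ and 1 − D₀(k_2−k_d)/(k_d L₀) = 1 − 2.62×0.4440/(0.304×17.1) = 0.7762, so
t_c = ln(2.461 × 0.7762) / 0.4440 = 0.6471 / 0.4440 = 1.457 d.
D_c = (k_d/k_2) L₀ e^(−k_d t_c) = (0.304/0.748) × 17.1 × e^(−0.304×1.457) = 0.4064 × 17.1 × 0.6421 = 4.462 mg/L.
Minimum DO = C_s − D_c = 10.3 − 4.462 = 5.838 mg/L.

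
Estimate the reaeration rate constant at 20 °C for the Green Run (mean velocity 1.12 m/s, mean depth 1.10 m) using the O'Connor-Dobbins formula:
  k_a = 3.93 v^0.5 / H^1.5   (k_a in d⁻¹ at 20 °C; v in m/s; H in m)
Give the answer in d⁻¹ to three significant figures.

k_a = 3.93 × 1.12^0.5 / 1.10^1.5 = 3.93 × 1.058 / 1.154 = 3.605 d⁻¹.

k_a ≈ 3.61 d⁻¹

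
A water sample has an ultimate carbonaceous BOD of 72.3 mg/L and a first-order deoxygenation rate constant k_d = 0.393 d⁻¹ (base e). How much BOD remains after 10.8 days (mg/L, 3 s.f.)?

L ≈ 1.04 mg/L

L_t = L₀ e^(−k_d t) = 72.3 × e^(−0.393×10.8) = 72.3 × 0.01434 = 1.037 mg/L.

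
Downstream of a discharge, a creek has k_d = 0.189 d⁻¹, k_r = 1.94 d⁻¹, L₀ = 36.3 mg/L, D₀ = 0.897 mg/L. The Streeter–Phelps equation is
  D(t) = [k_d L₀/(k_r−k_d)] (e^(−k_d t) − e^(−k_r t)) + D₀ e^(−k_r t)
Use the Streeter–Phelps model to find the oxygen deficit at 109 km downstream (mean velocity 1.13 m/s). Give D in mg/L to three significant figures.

D ≈ 2.83 mg/L

Travel time t = x/v = 109 km / (1.13 m/s) = 109000 m / 1.13 m/s = 96460 s = 1.116 d.
k_d L₀/(k_r−k_d) = 0.189×36.3/(1.94−0.189) = 6.861/1.751 = 3.918 mg/L.
e^(−k_d t) = e^(−0.189×1.116) = 0.8098; e^(−k_r t) = e^(−1.94×1.116) = 0.1146.
D = 3.918 × (0.8098 − 0.1146) + 0.897 × 0.1146 = 2.724 + 0.1028 = 2.826 mg/L.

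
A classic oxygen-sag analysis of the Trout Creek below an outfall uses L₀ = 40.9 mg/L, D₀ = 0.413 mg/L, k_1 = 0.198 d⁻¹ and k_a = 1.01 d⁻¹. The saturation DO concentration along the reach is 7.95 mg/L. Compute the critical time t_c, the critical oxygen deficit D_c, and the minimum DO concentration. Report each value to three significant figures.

t_c ≈ 1.95 d; D_c ≈ 5.44 mg/L; min DO ≈ 2.51 mg/L

With k_a/k_1 = 5.101 and 1 − D₀(k_a−k_1)/(k_1 L₀) = 0.9586,
t_c = ln(5.101 × 0.9586) / (1.01 − 0.198) = ln(4.890) / 0.8120 = 1.587/0.8120 = 1.955 d.
D_c = (k_1/k_a) L₀ e^(−k_1 t_c) = (0.198/1.01) × 40.9 × e^(−0.198×1.955) = 0.1960 × 40.9 × 0.6791 = 5.445 mg/L.
Minimum DO = C_s − D_c = 7.95 − 5.445 = 2.505 mg/L.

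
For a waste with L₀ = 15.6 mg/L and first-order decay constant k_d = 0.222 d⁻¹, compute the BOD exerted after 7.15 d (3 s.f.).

y_t = L₀(1 − e^(−k_d t)) = 15.6 × (1 − e^(−0.222×7.15))
= 15.6 × (1 − 0.2045) = 15.6 × 0.7955 = 12.41 mg/L.

y ≈ 12.4 mg/L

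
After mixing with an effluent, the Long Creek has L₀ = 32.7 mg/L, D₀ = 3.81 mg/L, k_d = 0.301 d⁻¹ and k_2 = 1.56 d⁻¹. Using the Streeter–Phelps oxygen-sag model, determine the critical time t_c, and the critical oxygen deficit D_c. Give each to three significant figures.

t_c ≈ 0.776 d; D_c ≈ 4.99 mg/L

t_c = [1/(k_2−k_d)] ln[(k_2/k_d)(1 − D₀(k_2−k_d)/(k_d L₀))]
= [1/(1.56−0.301)] ln[(1.56/0.301)(1 − 3.81×1.259/(0.301×32.7))]
= (1/1.259) ln[5.183 × 0.5127] = 0.7943 × ln(2.657) = 0.7943 × 0.9772 = 0.7762 d.
L(t_c) = L₀ e^(−k_d t_c) = 32.7 × 0.7917 = 25.89 mg/L, and at the critical point k_2 D_c = k_d L, so D_c = (0.301/1.56) × 25.89 = 4.995 mg/L.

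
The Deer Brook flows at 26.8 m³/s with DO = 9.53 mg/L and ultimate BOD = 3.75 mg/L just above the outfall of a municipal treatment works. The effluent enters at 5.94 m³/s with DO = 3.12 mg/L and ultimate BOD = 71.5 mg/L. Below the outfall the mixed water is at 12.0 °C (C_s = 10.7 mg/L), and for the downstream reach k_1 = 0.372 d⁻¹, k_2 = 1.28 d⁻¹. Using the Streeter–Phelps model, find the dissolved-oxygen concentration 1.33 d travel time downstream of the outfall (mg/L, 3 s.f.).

DO ≈ 7.47 mg/L

Mixed DO = (26.8×9.53 + 5.94×3.12)/(26.8+5.94) = 273.9/32.74 = 8.367 mg/L.
Mixed L₀ = (26.8×3.75 + 5.94×71.5)/(32.74) = 525.2/32.74 = 16.04 mg/L.
Initial deficit D₀ = C_s − DO₀ = 10.7 − 8.367 = 2.333 mg/L.
D(1.33) = [0.372×16.04/(1.28−0.372)](e^(−0.372×1.33) − e^(−1.28×1.33)) + 2.333 e^(−1.28×1.33)
= 6.572 × (0.6097 − 0.1822) + 2.333 × 0.1822 = 3.235 mg/L.
DO = 10.7 − 3.235 = 7.465 mg/L.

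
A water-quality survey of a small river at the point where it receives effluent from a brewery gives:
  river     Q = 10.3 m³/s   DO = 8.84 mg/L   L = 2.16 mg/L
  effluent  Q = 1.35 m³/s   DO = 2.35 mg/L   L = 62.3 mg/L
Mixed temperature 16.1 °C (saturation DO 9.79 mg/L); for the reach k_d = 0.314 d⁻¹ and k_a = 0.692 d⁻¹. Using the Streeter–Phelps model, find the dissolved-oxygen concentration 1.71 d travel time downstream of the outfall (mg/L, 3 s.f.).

DO ≈ 7.16 mg/L

Mixed DO = (10.3×8.84 + 1.35×2.35)/(10.3+1.35) = 94.22/11.65 = 8.088 mg/L.
Mixed L₀ = (10.3×2.16 + 1.35×62.3)/(11.65) = 106.4/11.65 = 9.129 mg/L.
Initial deficit D₀ = C_s − DO₀ = 9.79 − 8.088 = 1.702 mg/L.
D(1.71) = [0.314×9.129/(0.692−0.314)](e^(−0.314×1.71) − e^(−0.692×1.71)) + 1.702 e^(−0.692×1.71)
= 7.583 × (0.5845 − 0.3063) + 1.702 × 0.3063 = 2.632 mg/L.
DO = 9.79 − 2.632 = 7.158 mg/L.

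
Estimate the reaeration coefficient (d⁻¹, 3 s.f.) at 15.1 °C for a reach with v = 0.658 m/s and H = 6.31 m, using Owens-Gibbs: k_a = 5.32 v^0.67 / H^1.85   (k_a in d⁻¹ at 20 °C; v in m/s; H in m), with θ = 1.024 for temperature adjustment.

k_a ≈ 0.118 d⁻¹

k_a(20) = 5.32 × 0.658^0.67 / 6.31^1.85 = 5.32 × 0.7555 / 30.20 = 0.1331 d⁻¹.
k_a(15.1) = 0.1331 × 1.024^(15.1−20) = 0.1331 × 0.8903 = 0.1185 d⁻¹.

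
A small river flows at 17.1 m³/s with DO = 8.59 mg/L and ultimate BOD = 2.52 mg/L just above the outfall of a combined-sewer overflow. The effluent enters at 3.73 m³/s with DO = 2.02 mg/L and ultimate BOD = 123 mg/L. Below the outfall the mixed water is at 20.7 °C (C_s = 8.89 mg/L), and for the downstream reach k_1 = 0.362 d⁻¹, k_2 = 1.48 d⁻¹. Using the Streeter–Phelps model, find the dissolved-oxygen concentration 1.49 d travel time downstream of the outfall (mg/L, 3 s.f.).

DO ≈ 5.04 mg/L

Mixed DO = (17.1×8.59 + 3.73×2.02)/(17.1+3.73) = 154.4/20.83 = 7.414 mg/L.
Mixed L₀ = (17.1×2.52 + 3.73×123)/(20.83) = 501.9/20.83 = 24.09 mg/L.
Initial deficit D₀ = C_s − DO₀ = 8.89 − 7.414 = 1.476 mg/L.
D(1.49) = [0.362×24.09/(1.48−0.362)](e^(−0.362×1.49) − e^(−1.48×1.49)) + 1.476 e^(−1.48×1.49)
= 7.802 × (0.5831 − 0.1102) + 1.476 × 0.1102 = 3.852 mg/L.
DO = 8.89 − 3.852 = 5.038 mg/L.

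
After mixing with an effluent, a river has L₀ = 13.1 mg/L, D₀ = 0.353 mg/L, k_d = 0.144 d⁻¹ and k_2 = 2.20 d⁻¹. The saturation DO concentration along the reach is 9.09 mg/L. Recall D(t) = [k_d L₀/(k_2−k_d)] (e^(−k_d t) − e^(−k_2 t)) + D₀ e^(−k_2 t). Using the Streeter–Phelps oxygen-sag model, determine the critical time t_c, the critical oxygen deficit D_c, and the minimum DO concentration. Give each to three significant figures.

With k_2/k_d = 15.28 and 1 − D₀(k_2−k_d)/(k_d L₀) = 0.6153,
t_c = ln(15.28 × 0.6153) / (2.20 − 0.144) = ln(9.400) / 2.056 = 2.241/2.056 = 1.090 d.
L(t_c) = L₀ e^(−k_d t_c) = 13.1 × 0.8548 = 11.20 mg/L, and at the critical point k_2 D_c = k_d L, so D_c = (0.144/2.20) × 11.20 = 0.7329 mg/L.
Minimum DO = C_s − D_c = 9.09 − 0.7329 = 8.357 mg/L.

t_c ≈ 1.09 d; D_c ≈ 0.733 mg/L; min DO ≈ 8.36 mg/L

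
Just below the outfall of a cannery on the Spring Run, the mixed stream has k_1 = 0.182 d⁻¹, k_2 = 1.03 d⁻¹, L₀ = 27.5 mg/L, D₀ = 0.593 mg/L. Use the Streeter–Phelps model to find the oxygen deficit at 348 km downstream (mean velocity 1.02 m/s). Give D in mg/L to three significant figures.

D ≈ 2.79 mg/L

Travel time t = x/v = 348 km / (1.02 m/s) = 348000 m / 1.02 m/s = 341200 s = 3.949 d.
k_1 L₀/(k_2−k_1) = 0.182×27.5/(1.03−0.182) = 5.005/0.8480 = 5.902 mg/L.
e^(−k_1 t) = e^(−0.182×3.949) = 0.4874; e^(−k_2 t) = e^(−1.03×3.949) = 0.01712.
D = 5.902 × (0.4874 − 0.01712) + 0.593 × 0.01712 = 2.776 + 0.01015 = 2.786 mg/L.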